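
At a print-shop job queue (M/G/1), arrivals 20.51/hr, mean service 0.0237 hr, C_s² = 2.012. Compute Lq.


ρ = λ·E[S] = 20.51·0.0237 = 0.4861
Lq = ρ²(1+C_s²)/(2(1−ρ)) = 0.2363·(1+2.012)/(2·0.5139)
= 0.2363·3.0120/1.0278 = 0.69241

Final: 0.69241


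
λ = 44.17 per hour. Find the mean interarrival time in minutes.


Mean interarrival time = 1/λ = 1/44.17 hour = 0.02264 hour
In minutes: 0.02264 × 60 = 1.3584 min

Final: 1.3584 min


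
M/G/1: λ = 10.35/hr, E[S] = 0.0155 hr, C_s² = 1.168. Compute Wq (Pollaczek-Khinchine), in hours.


ρ = λ·E[S] = 10.35·0.0155 = 0.1604
E[S²] = E[S]²(1+C_s²) = 0.0155²·(1+1.168) = 0.0005209
Wq = λ·E[S²]/(2(1−ρ)) = 10.35·0.0005209/(2·0.8396) = 0.003211 hr

Final: 0.003211 hr


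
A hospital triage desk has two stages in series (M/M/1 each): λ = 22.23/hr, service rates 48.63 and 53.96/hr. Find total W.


Each node sees arrival rate λ = 22.23/hr (tandem ⇒ throughput preserved).
W₁ = 1/(μ₁−λ) = 1/(48.63−22.23) = 0.03788 hr
W₂ = 1/(μ₂−λ) = 1/(53.96−22.23) = 0.03152 hr
W_total = W₁ + W₂ = 0.03788 + 0.03152 = 0.06939 hr

Final: 0.06939 hr


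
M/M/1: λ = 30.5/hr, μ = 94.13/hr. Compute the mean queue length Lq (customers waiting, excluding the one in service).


ρ = 30.5/94.13 = 0.3240
Lq = ρ²/(1−ρ) = 0.1050/0.6760 = 0.1553

Final: 0.1553


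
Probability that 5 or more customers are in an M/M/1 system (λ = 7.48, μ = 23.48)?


ρ = 7.48/23.48 = 0.3186
P(N ≥ n) = ρ^n = 0.3186^5 = 0.003281

Final: 0.003281


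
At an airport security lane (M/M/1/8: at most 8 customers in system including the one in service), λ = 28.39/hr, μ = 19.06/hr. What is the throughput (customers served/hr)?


ρ = 1.4895; P_K = (1−ρ)ρ^8/(1−ρ^9) = 0.338002
λ_eff = λ(1 − P_K) = 28.39·(1 − 0.338002) = 28.39·0.661998 = 18.7941 /hr

Final: 18.7941 /hr


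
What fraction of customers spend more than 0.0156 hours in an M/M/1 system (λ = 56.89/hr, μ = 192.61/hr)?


W ~ Exponential(μ−λ) for M/M/1.
μ − λ = 192.61 − 56.89 = 135.7200
P(W > t) = e^{−(μ−λ)t} = e^{−2.1172} = 0.120364

Final: 0.120364


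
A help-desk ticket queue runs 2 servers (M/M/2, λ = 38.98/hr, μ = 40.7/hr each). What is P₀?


a = λ/μ = 38.98/40.7 = 0.9577; ρ = a/c = 0.4789
Σ_{k=0}^{1} a^k/k! (terms k=0..1) = 1.00000 + 0.95774 = 1.95774
Tail: a^2/(2!(1−ρ)) = 0.91727/(2·0.5211) = 0.88007
P₀ = 1/(1.95774 + 0.88007) = 1/2.83781 = 0.352384

Final: 0.352384


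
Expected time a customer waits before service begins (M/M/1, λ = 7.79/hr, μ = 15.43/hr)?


ρ = 7.79/15.43 = 0.5049
Wq = ρ/(μ−λ) = 0.5049/(15.43 − 7.79) = 0.5049/7.64 = 0.06608 hr

Final: 0.06608 hr


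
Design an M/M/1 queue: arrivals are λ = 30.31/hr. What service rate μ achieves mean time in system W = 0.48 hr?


W = 1/(μ−λ) ⇒ μ − λ = 1/W = 1/0.48 = 2.0833
μ = λ + 1/W = 30.31 + 2.0833 = 32.3933 per hr

Final: 32.3933 /hr


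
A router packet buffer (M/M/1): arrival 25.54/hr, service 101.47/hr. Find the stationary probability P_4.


ρ = 25.54/101.47 = 0.2517
P_n = (1−ρ)·ρ^n = (1 − 0.2517)·0.2517^4 = 0.7483·0.004014 = 0.003003

Final: 0.003003


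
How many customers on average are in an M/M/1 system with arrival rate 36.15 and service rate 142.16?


ρ = λ/μ = 36.15/142.16 = 0.2543
L = ρ/(1−ρ) = 0.2543/(1 − 0.2543) = 0.2543/0.7457 = 0.3410

Final: 0.3410


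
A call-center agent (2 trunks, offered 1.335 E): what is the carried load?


B(2,1.335) = 0.276219 (Erlang-B)
Carried load = a(1 − B) = 1.335·(1 − 0.276219) = 1.335·0.723781 = 0.9662 E

Final: 0.9662 Erlangs


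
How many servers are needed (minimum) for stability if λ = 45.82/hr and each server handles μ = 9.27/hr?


Stability requires cμ > λ ⇔ c > λ/μ.
λ/μ = 45.82/9.27 = 4.9428
Minimum integer c = ⌊4.9428⌋ + 1 = 5
Check: 5·9.27 = 46.35 > 45.82, while 4·9.27 = 37.08 ≤ 45.82

Final: 5 servers


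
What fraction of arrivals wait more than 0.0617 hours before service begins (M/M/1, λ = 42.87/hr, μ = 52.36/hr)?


ρ = 42.87/52.36 = 0.8188
P(Wq > t) = ρ·e^{−(μ−λ)t} = 0.8188·e^{−0.5855}
= 0.8188·0.556809 = 0.455890

Final: 0.455890


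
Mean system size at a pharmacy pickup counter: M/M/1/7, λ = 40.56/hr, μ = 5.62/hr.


ρ = 40.56/5.62 = 7.2171
L = ρ[1 − (K+1)ρ^K + Kρ^(K+1)] / [(1−ρ)(1−ρ^(K+1))]
Numerator: 7.2171·(1 − 8·1019838.528811 + 7·7360258.136755) = 312955040.021150
Denominator: (-6.2171)·(-7360257.136755) = 45759321.060179
L = 312955040.021150/45759321.060179 = 6.8392

Final: 6.8392


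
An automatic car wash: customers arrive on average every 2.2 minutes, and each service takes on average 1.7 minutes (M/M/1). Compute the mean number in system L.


λ = 60/2.2 = 27.2727 /hr
μ = 60/1.7 = 35.2941 /hr
ρ = λ/μ = 27.2727/35.2941 = 0.7727
L = ρ/(1−ρ) = 0.7727/0.2273 = 3.4000

Final: 3.4000


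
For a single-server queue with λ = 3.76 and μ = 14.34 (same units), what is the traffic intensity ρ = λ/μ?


ρ = λ/μ = 3.76/14.34 = 0.2622

Final: 0.2622


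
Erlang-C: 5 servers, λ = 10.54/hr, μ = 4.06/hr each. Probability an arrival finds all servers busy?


a = λ/μ = 2.5961; ρ = a/5 = 0.5192
P₀ = 0.072368 (from M/M/c formula)
C(c,a) = [a^c/(c!(1−ρ))]·P₀ = [117.91604/(120·0.4808)]·0.072368
= 2.04380·0.072368 = 0.147906

Final: 0.147906


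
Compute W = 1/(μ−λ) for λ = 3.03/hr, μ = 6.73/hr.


W = 1/(μ−λ) = 1/(6.73 − 3.03) = 1/3.70 = 0.2703 hr

Final: 0.2703 hr


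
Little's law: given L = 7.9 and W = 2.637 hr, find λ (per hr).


λ = L/W = 7.9/2.637 = 2.9958 /hr

Final: 2.9958 /hr


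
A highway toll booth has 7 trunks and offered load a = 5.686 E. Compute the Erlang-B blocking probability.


B(c,a) = (a^c/c!) / Σ_{k=0}^{c} a^k/k!
a^7/7! = 38.125667
Σ terms (k=0..7): 1.00000 + 5.68600 + 16.16530 + 30.63863 + 43.55281 + 49.52826 + 46.93628 + 38.12567 = 231.632935
B = 38.125667/231.632935 = 0.164595

Final: 0.164595


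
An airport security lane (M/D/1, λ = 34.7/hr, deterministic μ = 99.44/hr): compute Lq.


ρ = 34.7/99.44 = 0.3490
M/D/1: Lq = ρ²/(2(1−ρ)) = 0.1218/(2·0.6510) = 0.09352

Final: 0.09352


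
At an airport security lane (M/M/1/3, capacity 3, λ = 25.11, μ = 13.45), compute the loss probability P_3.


ρ = λ/μ = 25.11/13.45 = 1.8669
P_K = (1−ρ)ρ^K/(1−ρ^(K+1)) = (-0.8669·6.506887)/(1 − 12.147802)
= -5.640915/-11.147802 = 0.506011

Final: 0.506011


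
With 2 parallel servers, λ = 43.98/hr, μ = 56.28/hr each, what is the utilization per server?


ρ = λ/(cμ) = 43.98/(2·56.28) = 43.98/112.56 = 0.3907

Final: 0.3907


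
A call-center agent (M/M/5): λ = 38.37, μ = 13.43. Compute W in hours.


a = 2.8570; ρ = 0.5714; P₀ = 0.054637
Lq = P₀·a^c·ρ/(c!(1−ρ)²) = 0.26961
Wq = Lq/λ = 0.26961/38.37 = 0.007027 hr
W = Wq + 1/μ = 0.007027 + 0.07446 = 0.08149 hr

Final: 0.08149 hr


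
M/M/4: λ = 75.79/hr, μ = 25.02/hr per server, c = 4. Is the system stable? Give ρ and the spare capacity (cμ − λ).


Total capacity cμ = 4·25.02 = 100.08/hr
ρ = λ/(cμ) = 75.79/100.08 = 0.7573
Stable ⇔ ρ < 1: YES
Spare capacity = cμ − λ = 100.08 − 75.79 = 24.29/hr

Final: ρ = 0.7573; stable; margin = 24.29/hr


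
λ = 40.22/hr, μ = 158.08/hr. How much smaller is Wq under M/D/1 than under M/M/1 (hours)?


ρ = 40.22/158.08 = 0.2544
Wq(M/M/1) = ρ/(μ−λ) = 0.2544/117.86 = 0.002159 hr
Wq(M/D/1) = ρ/(2(μ−λ)) = 0.001079 hr
Savings = 0.002159 − 0.001079 = 0.001079 hr

Final: 0.001079 hr


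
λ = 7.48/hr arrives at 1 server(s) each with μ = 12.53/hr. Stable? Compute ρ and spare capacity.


Total capacity cμ = 1·12.53 = 12.53/hr
ρ = λ/(cμ) = 7.48/12.53 = 0.5970
Stable ⇔ ρ < 1: YES
Spare capacity = cμ − λ = 12.53 − 7.48 = 5.05/hr

Final: ρ = 0.5970; stable; margin = 5.05/hr


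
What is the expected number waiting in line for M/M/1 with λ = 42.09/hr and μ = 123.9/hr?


ρ = 42.09/123.9 = 0.3397
Lq = ρ²/(1−ρ) = 0.1154/0.6603 = 0.1748

Final: 0.1748


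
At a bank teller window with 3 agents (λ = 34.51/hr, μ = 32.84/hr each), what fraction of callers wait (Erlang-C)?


a = λ/μ = 1.0509; ρ = a/3 = 0.3503
P₀ = 0.344747 (from M/M/c formula)
C(c,a) = [a^c/(c!(1−ρ))]·P₀ = [1.16045/(6·0.6497)]·0.344747
= 0.29768·0.344747 = 0.102625

Final: 0.102625


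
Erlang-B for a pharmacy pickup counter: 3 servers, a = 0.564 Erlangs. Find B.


B(c,a) = (a^c/c!) / Σ_{k=0}^{c} a^k/k!
a^3/3! = 0.029901
Σ terms (k=0..3): 1.00000 + 0.56400 + 0.15905 + 0.02990 = 1.752949
B = 0.029901/1.752949 = 0.017058

Final: 0.017058


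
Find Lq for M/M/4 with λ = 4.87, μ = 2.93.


a = λ/μ = 1.6621; ρ = a/4 = 0.4155
P₀ = 0.186817
Lq = P₀·a^c·ρ / (c!·(1−ρ)²) = 0.186817·7.63212·0.4155/(24·0.34161)
= 0.07226

Final: 0.07226


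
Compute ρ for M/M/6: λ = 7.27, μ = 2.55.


ρ = λ/(cμ) = 7.27/(6·2.55) = 7.27/15.30 = 0.4752

Final: 0.4752


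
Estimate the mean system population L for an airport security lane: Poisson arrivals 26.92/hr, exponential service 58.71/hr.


ρ = λ/μ = 26.92/58.71 = 0.4585
L = ρ/(1−ρ) = 0.4585/(1 − 0.4585) = 0.4585/0.5415 = 0.8468

Final: 0.8468


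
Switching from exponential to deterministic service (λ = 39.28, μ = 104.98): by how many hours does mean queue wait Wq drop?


ρ = 39.28/104.98 = 0.3742
Wq(M/M/1) = ρ/(μ−λ) = 0.3742/65.70 = 0.005695 hr
Wq(M/D/1) = ρ/(2(μ−λ)) = 0.002848 hr
Savings = 0.005695 − 0.002848 = 0.002848 hr

Final: 0.002848 hr


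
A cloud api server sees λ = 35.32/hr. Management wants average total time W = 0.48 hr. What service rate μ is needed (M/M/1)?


W = 1/(μ−λ) ⇒ μ − λ = 1/W = 1/0.48 = 2.0833
μ = λ + 1/W = 35.32 + 2.0833 = 37.4033 per hr

Final: 37.4033 /hr


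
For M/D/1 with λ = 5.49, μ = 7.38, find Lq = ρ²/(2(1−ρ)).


ρ = 5.49/7.38 = 0.7439
M/D/1: Lq = ρ²/(2(1−ρ)) = 0.5534/(2·0.2561) = 1.08043

Final: 1.08043


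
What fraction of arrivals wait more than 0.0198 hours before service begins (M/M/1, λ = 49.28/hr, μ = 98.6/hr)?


ρ = 49.28/98.6 = 0.4998
P(Wq > t) = ρ·e^{−(μ−λ)t} = 0.4998·e^{−0.9765}
= 0.4998·0.376613 = 0.188230

Final: 0.188230


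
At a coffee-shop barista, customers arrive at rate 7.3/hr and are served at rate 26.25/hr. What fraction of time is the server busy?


ρ = λ/μ = 7.3/26.25 = 0.2781

Final: 0.2781


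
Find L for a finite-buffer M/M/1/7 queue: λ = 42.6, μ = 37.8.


ρ = 42.6/37.8 = 1.1270
L = ρ[1 − (K+1)ρ^K + Kρ^(K+1)] / [(1−ρ)(1−ρ^(K+1))]
Numerator: 1.1270·(1 − 8·2.309004 + 7·2.602210) = 0.837850
Denominator: (-0.1270)·(-1.602210) = 0.203455
L = 0.837850/0.203455 = 4.1181

Final: 4.1181


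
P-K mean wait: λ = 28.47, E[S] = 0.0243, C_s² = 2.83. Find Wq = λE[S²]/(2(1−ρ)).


ρ = λ·E[S] = 28.47·0.0243 = 0.6918
E[S²] = E[S]²(1+C_s²) = 0.0243²·(1+2.83) = 0.002262
Wq = λ·E[S²]/(2(1−ρ)) = 28.47·0.002262/(2·0.3082) = 0.10446 hr

Final: 0.10446 hr


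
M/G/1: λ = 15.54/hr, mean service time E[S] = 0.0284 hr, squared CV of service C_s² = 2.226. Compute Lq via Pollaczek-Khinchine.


ρ = λ·E[S] = 15.54·0.0284 = 0.4413
Lq = ρ²(1+C_s²)/(2(1−ρ)) = 0.1948·(1+2.226)/(2·0.5587)
= 0.1948·3.2260/1.1173 = 0.56237

Final: 0.56237


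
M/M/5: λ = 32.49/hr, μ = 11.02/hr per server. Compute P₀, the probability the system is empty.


a = λ/μ = 32.49/11.02 = 2.9483; ρ = a/c = 0.5897
Σ_{k=0}^{4} a^k/k! (terms k=0..4) = 1.00000 + 2.94828 + 4.34617 + 4.27123 + 3.14819 = 15.71386
Tail: a^5/(5!(1−ρ)) = 222.76173/(120·0.4103) = 4.52387
P₀ = 1/(15.71386 + 4.52387) = 1/20.23774 = 0.049413

Final: 0.049413


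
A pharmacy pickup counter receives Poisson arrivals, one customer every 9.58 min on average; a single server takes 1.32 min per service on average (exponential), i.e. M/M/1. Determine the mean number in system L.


λ = 60/9.58 = 6.2630 /hr
μ = 60/1.32 = 45.4545 /hr
ρ = λ/μ = 6.2630/45.4545 = 0.1378
L = ρ/(1−ρ) = 0.1378/0.8622 = 0.1598

Final: 0.1598


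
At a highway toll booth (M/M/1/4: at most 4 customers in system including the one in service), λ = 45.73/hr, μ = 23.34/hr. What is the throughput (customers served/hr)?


ρ = 1.9593; P_K = (1−ρ)ρ^4/(1−ρ^5) = 0.507178
λ_eff = λ(1 − P_K) = 45.73·(1 − 0.507178) = 45.73·0.492822 = 22.5367 /hr

Final: 22.5367 /hr


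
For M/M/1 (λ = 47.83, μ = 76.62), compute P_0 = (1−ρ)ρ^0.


ρ = 47.83/76.62 = 0.6242
P_n = (1−ρ)·ρ^n = (1 − 0.6242)·0.6242^0 = 0.3758·1.000000 = 0.375750

Final: 0.375750


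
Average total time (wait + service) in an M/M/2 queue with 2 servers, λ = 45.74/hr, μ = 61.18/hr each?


a = 0.7476; ρ = 0.3738; P₀ = 0.455800
Lq = P₀·a^c·ρ/(c!(1−ρ)²) = 0.12144
Wq = Lq/λ = 0.12144/45.74 = 0.002655 hr
W = Wq + 1/μ = 0.002655 + 0.01635 = 0.01900 hr

Final: 0.01900 hr


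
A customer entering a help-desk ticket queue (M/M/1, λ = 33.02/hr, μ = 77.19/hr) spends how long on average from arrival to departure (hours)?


W = 1/(μ−λ) = 1/(77.19 − 33.02) = 1/44.17 = 0.02264 hr

Final: 0.02264 hr


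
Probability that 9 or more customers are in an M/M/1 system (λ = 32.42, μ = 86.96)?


ρ = 32.42/86.96 = 0.3728
P(N ≥ n) = ρ^n = 0.3728^9 = 0.0001391

Final: 0.0001391


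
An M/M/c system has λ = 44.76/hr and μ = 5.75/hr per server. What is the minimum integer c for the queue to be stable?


Stability requires cμ > λ ⇔ c > λ/μ.
λ/μ = 44.76/5.75 = 7.7843
Minimum integer c = ⌊7.7843⌋ + 1 = 8
Check: 8·5.75 = 46.00 > 44.76, while 7·5.75 = 40.25 ≤ 44.76

Final: 8 servers


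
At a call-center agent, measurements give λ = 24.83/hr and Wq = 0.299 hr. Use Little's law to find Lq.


Lq = λWq = 24.83·0.299 = 7.4242

Final: 7.4242


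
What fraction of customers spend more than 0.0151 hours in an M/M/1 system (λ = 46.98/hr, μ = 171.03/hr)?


W ~ Exponential(μ−λ) for M/M/1.
μ − λ = 171.03 − 46.98 = 124.0500
P(W > t) = e^{−(μ−λ)t} = e^{−1.8732} = 0.153638

Final: 0.153638


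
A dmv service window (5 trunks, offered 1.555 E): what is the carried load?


B(5,1.555) = 0.016086 (Erlang-B)
Carried load = a(1 − B) = 1.555·(1 − 0.016086) = 1.555·0.983914 = 1.5300 E

Final: 1.5300 Erlangs


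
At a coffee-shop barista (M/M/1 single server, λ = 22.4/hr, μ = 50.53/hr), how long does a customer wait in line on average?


ρ = 22.4/50.53 = 0.4433
Wq = ρ/(μ−λ) = 0.4433/(50.53 − 22.4) = 0.4433/28.13 = 0.01576 hr

Final: 0.01576 hr


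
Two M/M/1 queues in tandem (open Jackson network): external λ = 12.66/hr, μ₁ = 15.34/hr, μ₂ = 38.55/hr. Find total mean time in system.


Each node sees arrival rate λ = 12.66/hr (tandem ⇒ throughput preserved).
W₁ = 1/(μ₁−λ) = 1/(15.34−12.66) = 0.37313 hr
W₂ = 1/(μ₂−λ) = 1/(38.55−12.66) = 0.03862 hr
W_total = W₁ + W₂ = 0.37313 + 0.03862 = 0.41176 hr

Final: 0.41176 hr


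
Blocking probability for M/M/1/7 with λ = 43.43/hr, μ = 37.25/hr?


ρ = λ/μ = 43.43/37.25 = 1.1659
P_K = (1−ρ)ρ^K/(1−ρ^(K+1)) = (-0.1659·2.928498)/(1 − 3.414353)
= -0.485855/-2.414353 = 0.201236

Final: 0.201236


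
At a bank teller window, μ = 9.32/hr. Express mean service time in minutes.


Mean service time = 1/μ = 1/9.32 hour = 0.10730 hour
In minutes: 0.10730 × 60 = 6.4378 min

Final: 6.4378 min


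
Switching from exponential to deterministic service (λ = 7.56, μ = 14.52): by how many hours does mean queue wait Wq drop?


ρ = 7.56/14.52 = 0.5207
Wq(M/M/1) = ρ/(μ−λ) = 0.5207/6.96 = 0.07481 hr
Wq(M/D/1) = ρ/(2(μ−λ)) = 0.03740 hr
Savings = 0.07481 − 0.03740 = 0.03740 hr

Final: 0.03740 hr


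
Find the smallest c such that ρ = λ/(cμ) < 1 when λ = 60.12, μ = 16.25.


Stability requires cμ > λ ⇔ c > λ/μ.
λ/μ = 60.12/16.25 = 3.6997
Minimum integer c = ⌊3.6997⌋ + 1 = 4
Check: 4·16.25 = 65.00 > 60.12, while 3·16.25 = 48.75 ≤ 60.12

Final: 4 servers


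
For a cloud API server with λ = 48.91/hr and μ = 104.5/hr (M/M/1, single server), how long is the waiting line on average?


ρ = 48.91/104.5 = 0.4680
Lq = ρ²/(1−ρ) = 0.2191/0.5320 = 0.4118

Final: 0.4118


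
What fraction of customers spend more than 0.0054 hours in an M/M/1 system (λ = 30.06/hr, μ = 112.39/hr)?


W ~ Exponential(μ−λ) for M/M/1.
μ − λ = 112.39 − 30.06 = 82.3300
P(W > t) = e^{−(μ−λ)t} = e^{−0.4446} = 0.641092

Final: 0.641092


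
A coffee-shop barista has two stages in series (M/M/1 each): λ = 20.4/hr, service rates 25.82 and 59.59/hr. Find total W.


Each node sees arrival rate λ = 20.4/hr (tandem ⇒ throughput preserved).
W₁ = 1/(μ₁−λ) = 1/(25.82−20.4) = 0.18450 hr
W₂ = 1/(μ₂−λ) = 1/(59.59−20.4) = 0.02552 hr
W_total = W₁ + W₂ = 0.18450 + 0.02552 = 0.21002 hr

Final: 0.21002 hr


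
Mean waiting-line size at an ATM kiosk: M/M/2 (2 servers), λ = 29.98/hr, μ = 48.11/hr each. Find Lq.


a = λ/μ = 0.6232; ρ = a/2 = 0.3116
P₀ = 0.524881
Lq = P₀·a^c·ρ / (c!·(1−ρ)²) = 0.524881·0.38832·0.3116/(2·0.47393)
= 0.06700

Final: 0.06700


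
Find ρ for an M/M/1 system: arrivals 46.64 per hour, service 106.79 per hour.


ρ = λ/μ = 46.64/106.79 = 0.4367

Final: 0.4367


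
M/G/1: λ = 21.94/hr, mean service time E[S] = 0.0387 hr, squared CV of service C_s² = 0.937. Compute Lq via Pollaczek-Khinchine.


ρ = λ·E[S] = 21.94·0.0387 = 0.8491
Lq = ρ²(1+C_s²)/(2(1−ρ)) = 0.7209·(1+0.937)/(2·0.1509)
= 0.7209·1.9370/0.3018 = 4.62639

Final: 4.62639


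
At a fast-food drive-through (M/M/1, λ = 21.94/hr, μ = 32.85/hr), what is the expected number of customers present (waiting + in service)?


ρ = λ/μ = 21.94/32.85 = 0.6679
L = ρ/(1−ρ) = 0.6679/(1 − 0.6679) = 0.6679/0.3321 = 2.0110

Final: 2.0110


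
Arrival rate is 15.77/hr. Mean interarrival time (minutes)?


Mean interarrival time = 1/λ = 1/15.77 hour = 0.06341 hour
In minutes: 0.06341 × 60 = 3.8047 min

Final: 3.8047 min


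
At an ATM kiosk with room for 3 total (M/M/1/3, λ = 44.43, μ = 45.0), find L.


ρ = 44.43/45.0 = 0.9873
L = ρ[1 − (K+1)ρ^K + Kρ^(K+1)] / [(1−ρ)(1−ρ^(K+1))]
Numerator: 0.9873·(1 − 4·0.962479 + 3·0.950288) = 0.0009345
Denominator: (0.01267)·(0.049712) = 0.0006297
L = 0.0009345/0.0006297 = 1.4841

Final: 1.4841


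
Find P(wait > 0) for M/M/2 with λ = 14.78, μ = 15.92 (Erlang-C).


a = λ/μ = 0.9284; ρ = a/2 = 0.4642
P₀ = 0.365937 (from M/M/c formula)
C(c,a) = [a^c/(c!(1−ρ))]·P₀ = [0.86191/(2·0.5358)]·0.365937
= 0.80432·0.365937 = 0.294329

Final: 0.294329


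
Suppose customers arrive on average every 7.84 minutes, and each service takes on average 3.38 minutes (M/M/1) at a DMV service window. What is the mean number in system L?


λ = 60/7.84 = 7.6531 /hr
μ = 60/3.38 = 17.7515 /hr
ρ = λ/μ = 7.6531/17.7515 = 0.4311
L = ρ/(1−ρ) = 0.4311/0.5689 = 0.7578

Final: 0.7578


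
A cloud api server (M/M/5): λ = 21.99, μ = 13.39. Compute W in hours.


a = 1.6423; ρ = 0.3285; P₀ = 0.193038
Lq = P₀·a^c·ρ/(c!(1−ρ)²) = 0.01400
Wq = Lq/λ = 0.01400/21.99 = 0.0006365 hr
W = Wq + 1/μ = 0.0006365 + 0.07468 = 0.07532 hr

Final: 0.07532 hr


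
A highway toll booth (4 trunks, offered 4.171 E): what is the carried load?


B(4,4.171) = 0.326925 (Erlang-B)
Carried load = a(1 − B) = 4.171·(1 − 0.326925) = 4.171·0.673075 = 2.8074 E

Final: 2.8074 Erlangs


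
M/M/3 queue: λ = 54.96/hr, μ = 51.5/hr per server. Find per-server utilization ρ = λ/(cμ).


ρ = λ/(cμ) = 54.96/(3·51.5) = 54.96/154.50 = 0.3557

Final: 0.3557


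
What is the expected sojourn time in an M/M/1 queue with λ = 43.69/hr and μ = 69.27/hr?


W = 1/(μ−λ) = 1/(69.27 − 43.69) = 1/25.58 = 0.03909 hr

Final: 0.03909 hr


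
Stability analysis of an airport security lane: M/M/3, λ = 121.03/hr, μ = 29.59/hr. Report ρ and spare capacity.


Total capacity cμ = 3·29.59 = 88.77/hr
ρ = λ/(cμ) = 121.03/88.77 = 1.3634
Stable ⇔ ρ < 1: NO
Spare capacity = cμ − λ = 88.77 − 121.03 = -32.26/hr

Final: ρ = 1.3634; unstable; margin = -32.26/hr


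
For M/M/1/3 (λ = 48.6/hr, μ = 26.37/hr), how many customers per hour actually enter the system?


ρ = 1.8430; P_K = (1−ρ)ρ^3/(1−ρ^4) = 0.500816
λ_eff = λ(1 − P_K) = 48.6·(1 − 0.500816) = 48.6·0.499184 = 24.2604 /hr

Final: 24.2604 /hr


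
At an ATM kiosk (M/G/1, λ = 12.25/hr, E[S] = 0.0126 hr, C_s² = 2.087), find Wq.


ρ = λ·E[S] = 12.25·0.0126 = 0.1543
E[S²] = E[S]²(1+C_s²) = 0.0126²·(1+2.087) = 0.0004901
Wq = λ·E[S²]/(2(1−ρ)) = 12.25·0.0004901/(2·0.8457) = 0.003550 hr

Final: 0.003550 hr


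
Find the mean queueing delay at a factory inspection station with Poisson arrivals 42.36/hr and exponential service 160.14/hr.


ρ = 42.36/160.14 = 0.2645
Wq = ρ/(μ−λ) = 0.2645/(160.14 − 42.36) = 0.2645/117.78 = 0.002246 hr

Final: 0.002246 hr


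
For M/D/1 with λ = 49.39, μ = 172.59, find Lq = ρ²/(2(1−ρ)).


ρ = 49.39/172.59 = 0.2862
M/D/1: Lq = ρ²/(2(1−ρ)) = 0.08189/(2·0.7138) = 0.05736

Final: 0.05736


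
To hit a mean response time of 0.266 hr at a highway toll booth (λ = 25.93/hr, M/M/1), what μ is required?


W = 1/(μ−λ) ⇒ μ − λ = 1/W = 1/0.266 = 3.7594
μ = λ + 1/W = 25.93 + 3.7594 = 29.6894 per hr

Final: 29.6894 /hr


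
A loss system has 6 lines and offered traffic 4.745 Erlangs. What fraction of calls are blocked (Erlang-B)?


B(c,a) = (a^c/c!) / Σ_{k=0}^{c} a^k/k!
a^6/6! = 15.852027
Σ terms (k=0..6): 1.00000 + 4.74500 + 11.25751 + 17.80563 + 21.12193 + 20.04471 + 15.85203 = 91.826816
B = 15.852027/91.826816 = 0.172630

Final: 0.172630


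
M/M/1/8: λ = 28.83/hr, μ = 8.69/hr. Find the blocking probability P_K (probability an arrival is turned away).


ρ = λ/μ = 28.83/8.69 = 3.3176
P_K = (1−ρ)ρ^K/(1−ρ^(K+1)) = (-2.3176·14675.703453)/(1 − 48688.208347)
= -34012.504895/-48687.208347 = 0.698592

Final: 0.698592


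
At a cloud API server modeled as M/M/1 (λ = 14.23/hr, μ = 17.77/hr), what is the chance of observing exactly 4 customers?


ρ = 14.23/17.77 = 0.8008
P_n = (1−ρ)·ρ^n = (1 − 0.8008)·0.8008^4 = 0.1992·0.411216 = 0.081919

Final: 0.081919


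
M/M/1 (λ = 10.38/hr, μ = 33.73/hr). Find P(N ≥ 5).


ρ = 10.38/33.73 = 0.3077
P(N ≥ n) = ρ^n = 0.3077^5 = 0.002760

Final: 0.002760


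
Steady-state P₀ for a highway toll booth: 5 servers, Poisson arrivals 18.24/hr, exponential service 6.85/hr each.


a = λ/μ = 18.24/6.85 = 2.6628; ρ = a/c = 0.5326
Σ_{k=0}^{4} a^k/k! (terms k=0..4) = 1.00000 + 2.66277 + 3.54518 + 3.14667 + 2.09472 = 12.44935
Tail: a^5/(5!(1−ρ)) = 133.86632/(120·0.4674) = 2.38649
P₀ = 1/(12.44935 + 2.38649) = 1/14.83584 = 0.067404

Final: 0.067404


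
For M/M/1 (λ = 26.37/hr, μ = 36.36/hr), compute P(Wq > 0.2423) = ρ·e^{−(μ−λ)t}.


ρ = 26.37/36.36 = 0.7252
P(Wq > t) = ρ·e^{−(μ−λ)t} = 0.7252·e^{−2.4206}
= 0.7252·0.088870 = 0.064453

Final: 0.064453


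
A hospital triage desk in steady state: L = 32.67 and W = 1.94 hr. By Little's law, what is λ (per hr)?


λ = L/W = 32.67/1.94 = 16.8402 /hr

Final: 16.8402 /hr


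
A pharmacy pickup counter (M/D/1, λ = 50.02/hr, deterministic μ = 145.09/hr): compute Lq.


ρ = 50.02/145.09 = 0.3448
M/D/1: Lq = ρ²/(2(1−ρ)) = 0.1189/(2·0.6552) = 0.09069

Final: 0.09069


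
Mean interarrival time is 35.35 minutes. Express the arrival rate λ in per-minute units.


λ = 1/(interarrival time) in consistent units.
1 minute = 1 min, so λ = 1/35.35 = 0.02829 per minute

Final: 0.02829 /min


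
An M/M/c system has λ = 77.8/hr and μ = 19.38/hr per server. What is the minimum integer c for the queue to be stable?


Stability requires cμ > λ ⇔ c > λ/μ.
λ/μ = 77.8/19.38 = 4.0144
Minimum integer c = ⌊4.0144⌋ + 1 = 5
Check: 5·19.38 = 96.90 > 77.8, while 4·19.38 = 77.52 ≤ 77.8

Final: 5 servers


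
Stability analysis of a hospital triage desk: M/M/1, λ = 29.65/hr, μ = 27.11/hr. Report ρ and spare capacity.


Total capacity cμ = 1·27.11 = 27.11/hr
ρ = λ/(cμ) = 29.65/27.11 = 1.0937
Stable ⇔ ρ < 1: NO
Spare capacity = cμ − λ = 27.11 − 29.65 = -2.54/hr

Final: ρ = 1.0937; unstable; margin = -2.54/hr


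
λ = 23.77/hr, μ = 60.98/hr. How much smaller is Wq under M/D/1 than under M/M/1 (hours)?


ρ = 23.77/60.98 = 0.3898
Wq(M/M/1) = ρ/(μ−λ) = 0.3898/37.21 = 0.01048 hr
Wq(M/D/1) = ρ/(2(μ−λ)) = 0.005238 hr
Savings = 0.01048 − 0.005238 = 0.005238 hr

Final: 0.005238 hr


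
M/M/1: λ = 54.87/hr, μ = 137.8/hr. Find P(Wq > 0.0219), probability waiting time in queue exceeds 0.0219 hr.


ρ = 54.87/137.8 = 0.3982
P(Wq > t) = ρ·e^{−(μ−λ)t} = 0.3982·e^{−1.8162}
= 0.3982·0.162648 = 0.064764

Final: 0.064764


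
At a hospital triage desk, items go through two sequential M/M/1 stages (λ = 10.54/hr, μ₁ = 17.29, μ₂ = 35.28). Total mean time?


Each node sees arrival rate λ = 10.54/hr (tandem ⇒ throughput preserved).
W₁ = 1/(μ₁−λ) = 1/(17.29−10.54) = 0.14815 hr
W₂ = 1/(μ₂−λ) = 1/(35.28−10.54) = 0.04042 hr
W_total = W₁ + W₂ = 0.14815 + 0.04042 = 0.18857 hr

Final: 0.18857 hr


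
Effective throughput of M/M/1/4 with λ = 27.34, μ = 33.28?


ρ = 0.8215; P_K = (1−ρ)ρ^4/(1−ρ^5) = 0.129901
λ_eff = λ(1 − P_K) = 27.34·(1 − 0.129901) = 27.34·0.870099 = 23.7885 /hr

Final: 23.7885 /hr


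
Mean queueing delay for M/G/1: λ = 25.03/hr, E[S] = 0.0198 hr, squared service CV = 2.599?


ρ = λ·E[S] = 25.03·0.0198 = 0.4956
E[S²] = E[S]²(1+C_s²) = 0.0198²·(1+2.599) = 0.001411
Wq = λ·E[S²]/(2(1−ρ)) = 25.03·0.001411/(2·0.5044) = 0.03501 hr

Final: 0.03501 hr


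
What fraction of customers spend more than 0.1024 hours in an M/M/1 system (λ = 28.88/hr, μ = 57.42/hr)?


W ~ Exponential(μ−λ) for M/M/1.
μ − λ = 57.42 − 28.88 = 28.5400
P(W > t) = e^{−(μ−λ)t} = e^{−2.9225} = 0.053799

Final: 0.053799


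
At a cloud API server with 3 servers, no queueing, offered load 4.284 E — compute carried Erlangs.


B(3,4.284) = 0.475393 (Erlang-B)
Carried load = a(1 − B) = 4.284·(1 − 0.475393) = 4.284·0.524607 = 2.2474 E

Final: 2.2474 Erlangs


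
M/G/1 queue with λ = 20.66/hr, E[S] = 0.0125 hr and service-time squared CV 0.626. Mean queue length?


ρ = λ·E[S] = 20.66·0.0125 = 0.2583
Lq = ρ²(1+C_s²)/(2(1−ρ)) = 0.06669·(1+0.626)/(2·0.7417)
= 0.06669·1.6260/1.4835 = 0.07310

Final: 0.07310


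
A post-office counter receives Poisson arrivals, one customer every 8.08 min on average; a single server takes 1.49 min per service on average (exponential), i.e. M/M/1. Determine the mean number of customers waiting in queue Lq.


λ = 60/8.08 = 7.4257 /hr
μ = 60/1.49 = 40.2685 /hr
ρ = λ/μ = 7.4257/40.2685 = 0.1844
Lq = ρ²/(1−ρ) = 0.03401/0.8156 = 0.04169

Final: 0.04169


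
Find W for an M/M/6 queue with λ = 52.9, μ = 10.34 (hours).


a = 5.1161; ρ = 0.8527; P₀ = 0.003727
Lq = P₀·a^c·ρ/(c!(1−ρ)²) = 3.64638
Wq = Lq/λ = 3.64638/52.9 = 0.06893 hr
W = Wq + 1/μ = 0.06893 + 0.09671 = 0.16564 hr

Final: 0.16564 hr


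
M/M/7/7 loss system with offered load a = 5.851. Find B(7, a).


B(c,a) = (a^c/c!) / Σ_{k=0}^{c} a^k/k!
a^7/7! = 46.577926
Σ terms (k=0..7): 1.00000 + 5.85100 + 17.11710 + 33.38405 + 48.83252 + 57.14382 + 55.72475 + 46.57793 = 265.631162
B = 46.577926/265.631162 = 0.175348

Final: 0.175348


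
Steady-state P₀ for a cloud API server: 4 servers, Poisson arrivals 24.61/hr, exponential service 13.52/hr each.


a = λ/μ = 24.61/13.52 = 1.8203; ρ = a/c = 0.4551
Σ_{k=0}^{3} a^k/k! (terms k=0..3) = 1.00000 + 1.82027 + 1.65668 + 1.00520 = 5.48215
Tail: a^4/(4!(1−ρ)) = 10.97842/(24·0.5449) = 0.83943
P₀ = 1/(5.48215 + 0.83943) = 1/6.32158 = 0.158188

Final: 0.158188


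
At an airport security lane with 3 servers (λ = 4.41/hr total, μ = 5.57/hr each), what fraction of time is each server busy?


ρ = λ/(cμ) = 4.41/(3·5.57) = 4.41/16.71 = 0.2639

Final: 0.2639


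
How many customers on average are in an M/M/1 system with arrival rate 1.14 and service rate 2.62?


ρ = λ/μ = 1.14/2.62 = 0.4351
L = ρ/(1−ρ) = 0.4351/(1 − 0.4351) = 0.4351/0.5649 = 0.7703

Final: 0.7703


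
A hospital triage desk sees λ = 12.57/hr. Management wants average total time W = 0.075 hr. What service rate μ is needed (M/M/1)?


W = 1/(μ−λ) ⇒ μ − λ = 1/W = 1/0.075 = 13.3333
μ = λ + 1/W = 12.57 + 13.3333 = 25.9033 per hr

Final: 25.9033 /hr


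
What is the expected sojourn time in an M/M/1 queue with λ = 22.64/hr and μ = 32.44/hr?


W = 1/(μ−λ) = 1/(32.44 − 22.64) = 1/9.80 = 0.1020 hr

Final: 0.1020 hr


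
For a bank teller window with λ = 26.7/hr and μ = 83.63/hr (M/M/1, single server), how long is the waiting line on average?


ρ = 26.7/83.63 = 0.3193
Lq = ρ²/(1−ρ) = 0.1019/0.6807 = 0.1497

Final: 0.1497


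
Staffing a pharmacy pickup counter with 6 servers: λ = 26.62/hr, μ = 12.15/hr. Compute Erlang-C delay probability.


a = λ/μ = 2.1909; ρ = a/6 = 0.3652
P₀ = 0.111524 (from M/M/c formula)
C(c,a) = [a^c/(c!(1−ρ))]·P₀ = [110.60904/(720·0.6348)]·0.111524
= 0.24199·0.111524 = 0.026987

Final: 0.026987


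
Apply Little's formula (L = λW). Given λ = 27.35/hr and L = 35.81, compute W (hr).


W = L/λ = 35.81/27.35 = 1.3093 hr

Final: 1.3093 hr


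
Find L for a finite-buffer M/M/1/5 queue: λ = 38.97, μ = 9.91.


ρ = 38.97/9.91 = 3.9324
L = ρ[1 − (K+1)ρ^K + Kρ^(K+1)] / [(1−ρ)(1−ρ^(K+1))]
Numerator: 3.9324·(1 − 6·940.337502 + 5·3697.775221) = 50522.780738
Denominator: (-2.9324)·(-3696.775221) = 10840.392322
L = 50522.780738/10840.392322 = 4.6606

Final: 4.6606


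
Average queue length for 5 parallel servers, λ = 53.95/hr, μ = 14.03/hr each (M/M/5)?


a = λ/μ = 3.8453; ρ = a/5 = 0.7691
P₀ = 0.016349
Lq = P₀·a^c·ρ / (c!·(1−ρ)²) = 0.016349·840.75390·0.7691/(120·0.05333)
= 1.65188

Final: 1.65188


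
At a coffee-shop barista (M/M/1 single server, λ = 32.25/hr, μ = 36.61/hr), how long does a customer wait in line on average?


ρ = 32.25/36.61 = 0.8809
Wq = ρ/(μ−λ) = 0.8809/(36.61 − 32.25) = 0.8809/4.36 = 0.2020 hr

Final: 0.2020 hr


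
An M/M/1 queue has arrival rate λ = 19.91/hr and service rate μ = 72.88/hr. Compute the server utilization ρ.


ρ = λ/μ = 19.91/72.88 = 0.2732

Final: 0.2732


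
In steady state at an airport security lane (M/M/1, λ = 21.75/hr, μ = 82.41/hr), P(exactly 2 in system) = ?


ρ = 21.75/82.41 = 0.2639
P_n = (1−ρ)·ρ^n = (1 − 0.2639)·0.2639^2 = 0.7361·0.069656 = 0.051272

Final: 0.051272


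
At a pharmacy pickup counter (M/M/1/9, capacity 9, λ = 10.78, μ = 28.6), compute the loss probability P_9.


ρ = λ/μ = 10.78/28.6 = 0.3769
P_K = (1−ρ)ρ^K/(1−ρ^(K+1)) = (0.6231·0.0001536)/(1 − 0.00005788)
= 0.00009568/0.999942 = 0.00009568

Final: 0.00009568


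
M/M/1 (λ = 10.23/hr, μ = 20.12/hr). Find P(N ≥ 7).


ρ = 10.23/20.12 = 0.5084
P(N ≥ n) = ρ^n = 0.5084^7 = 0.008785

Final: 0.008785


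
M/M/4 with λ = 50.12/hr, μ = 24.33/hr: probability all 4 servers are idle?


a = λ/μ = 50.12/24.33 = 2.0600; ρ = a/c = 0.5150
Σ_{k=0}^{3} a^k/k! (terms k=0..3) = 1.00000 + 2.06001 + 2.12182 + 1.45699 = 6.63881
Tail: a^4/(4!(1−ρ)) = 18.00843/(24·0.4850) = 1.54712
P₀ = 1/(6.63881 + 1.54712) = 1/8.18593 = 0.122161

Final: 0.122161


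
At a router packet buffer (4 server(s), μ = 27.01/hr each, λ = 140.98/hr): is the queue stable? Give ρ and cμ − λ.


Total capacity cμ = 4·27.01 = 108.04/hr
ρ = λ/(cμ) = 140.98/108.04 = 1.3049
Stable ⇔ ρ < 1: NO
Spare capacity = cμ − λ = 108.04 − 140.98 = -32.94/hr

Final: ρ = 1.3049; unstable; margin = -32.94/hr


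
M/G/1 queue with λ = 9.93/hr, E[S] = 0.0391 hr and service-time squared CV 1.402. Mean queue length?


ρ = λ·E[S] = 9.93·0.0391 = 0.3883
Lq = ρ²(1+C_s²)/(2(1−ρ)) = 0.1507·(1+1.402)/(2·0.6117)
= 0.1507·2.4020/1.2235 = 0.29596

Final: 0.29596


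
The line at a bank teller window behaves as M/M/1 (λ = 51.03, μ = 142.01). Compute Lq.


ρ = 51.03/142.01 = 0.3593
Lq = ρ²/(1−ρ) = 0.1291/0.6407 = 0.2016

Final: 0.2016


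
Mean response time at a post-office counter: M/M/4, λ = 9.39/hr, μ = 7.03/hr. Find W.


a = 1.3357; ρ = 0.3339; P₀ = 0.261503
Lq = P₀·a^c·ρ/(c!(1−ρ)²) = 0.02610
Wq = Lq/λ = 0.02610/9.39 = 0.002780 hr
W = Wq + 1/μ = 0.002780 + 0.14225 = 0.14503 hr

Final: 0.14503 hr


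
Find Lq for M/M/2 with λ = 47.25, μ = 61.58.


a = λ/μ = 0.7673; ρ = a/2 = 0.3836
P₀ = 0.445455
Lq = P₀·a^c·ρ / (c!·(1−ρ)²) = 0.445455·0.58874·0.3836/(2·0.37989)
= 0.13243

Final: 0.13243


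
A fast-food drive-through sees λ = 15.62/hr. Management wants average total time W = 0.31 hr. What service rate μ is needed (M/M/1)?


W = 1/(μ−λ) ⇒ μ − λ = 1/W = 1/0.31 = 3.2258
μ = λ + 1/W = 15.62 + 3.2258 = 18.8458 per hr

Final: 18.8458 /hr


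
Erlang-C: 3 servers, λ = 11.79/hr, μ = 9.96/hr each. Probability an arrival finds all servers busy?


a = λ/μ = 1.1837; ρ = a/3 = 0.3946
P₀ = 0.299314 (from M/M/c formula)
C(c,a) = [a^c/(c!(1−ρ))]·P₀ = [1.65868/(6·0.6054)]·0.299314
= 0.45662·0.299314 = 0.136673

Final: 0.136673


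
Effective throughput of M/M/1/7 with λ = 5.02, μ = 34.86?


ρ = 0.1440; P_K = (1−ρ)ρ^7/(1−ρ^8) = 0.000001099
λ_eff = λ(1 − P_K) = 5.02·(1 − 0.000001099) = 5.02·0.999999 = 5.0200 /hr

Final: 5.0200 /hr


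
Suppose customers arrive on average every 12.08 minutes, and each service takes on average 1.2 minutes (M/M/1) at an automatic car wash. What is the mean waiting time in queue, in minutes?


λ = 60/12.08 = 4.9669 /hr
μ = 60/1.2 = 50.0000 /hr
ρ = λ/μ = 4.9669/50.0000 = 0.09934
Wq = ρ/(μ−λ) = 0.09934/(50.0000−4.9669) = 0.002206 hr
In minutes: 0.002206·60 = 0.1324 min

Final: 0.1324 min


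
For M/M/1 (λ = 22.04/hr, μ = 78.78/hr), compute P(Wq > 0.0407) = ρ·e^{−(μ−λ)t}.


ρ = 22.04/78.78 = 0.2798
P(Wq > t) = ρ·e^{−(μ−λ)t} = 0.2798·e^{−2.3093}
= 0.2798·0.099329 = 0.027789

Final: 0.027789


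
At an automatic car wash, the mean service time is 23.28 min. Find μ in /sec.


μ = 1/(service time) in consistent units.
1 second = 0.0166667 min, so μ = 0.0166667/23.28 = 0.0007159 per second

Final: 0.0007159 /sec


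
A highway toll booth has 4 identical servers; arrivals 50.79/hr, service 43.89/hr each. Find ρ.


ρ = λ/(cμ) = 50.79/(4·43.89) = 50.79/175.56 = 0.2893

Final: 0.2893


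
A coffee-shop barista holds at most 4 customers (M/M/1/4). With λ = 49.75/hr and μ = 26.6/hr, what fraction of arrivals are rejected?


ρ = λ/μ = 49.75/26.6 = 1.8703
P_K = (1−ρ)ρ^K/(1−ρ^(K+1)) = (-0.8703·12.236178)/(1 − 22.885333)
= -10.649155/-21.885333 = 0.486589

Final: 0.486589


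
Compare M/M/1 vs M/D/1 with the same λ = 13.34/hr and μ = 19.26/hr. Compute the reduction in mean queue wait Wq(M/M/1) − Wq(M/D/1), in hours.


ρ = 13.34/19.26 = 0.6926
Wq(M/M/1) = ρ/(μ−λ) = 0.6926/5.92 = 0.11700 hr
Wq(M/D/1) = ρ/(2(μ−λ)) = 0.05850 hr
Savings = 0.11700 − 0.05850 = 0.05850 hr

Final: 0.05850 hr


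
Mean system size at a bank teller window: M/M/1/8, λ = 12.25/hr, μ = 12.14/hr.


ρ = 12.25/12.14 = 1.0091
L = ρ[1 − (K+1)ρ^K + Kρ^(K+1)] / [(1−ρ)(1−ρ^(K+1))]
Numerator: 1.0091·(1 − 9·1.074829 + 8·1.084568) = 0.003111
Denominator: (-0.009061)·(-0.084568) = 0.0007663
L = 0.003111/0.0007663 = 4.0601

Final: 4.0601


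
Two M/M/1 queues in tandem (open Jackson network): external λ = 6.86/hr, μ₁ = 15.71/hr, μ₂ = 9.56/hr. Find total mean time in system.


Each node sees arrival rate λ = 6.86/hr (tandem ⇒ throughput preserved).
W₁ = 1/(μ₁−λ) = 1/(15.71−6.86) = 0.11299 hr
W₂ = 1/(μ₂−λ) = 1/(9.56−6.86) = 0.37037 hr
W_total = W₁ + W₂ = 0.11299 + 0.37037 = 0.48336 hr

Final: 0.48336 hr


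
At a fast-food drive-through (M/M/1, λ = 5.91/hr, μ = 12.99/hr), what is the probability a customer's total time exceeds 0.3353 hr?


W ~ Exponential(μ−λ) for M/M/1.
μ − λ = 12.99 − 5.91 = 7.0800
P(W > t) = e^{−(μ−λ)t} = e^{−2.3739} = 0.093115

Final: 0.093115


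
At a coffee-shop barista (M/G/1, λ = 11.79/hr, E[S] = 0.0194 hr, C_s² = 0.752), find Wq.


ρ = λ·E[S] = 11.79·0.0194 = 0.2287
E[S²] = E[S]²(1+C_s²) = 0.0194²·(1+0.752) = 0.0006594
Wq = λ·E[S²]/(2(1−ρ)) = 11.79·0.0006594/(2·0.7713) = 0.005040 hr

Final: 0.005040 hr


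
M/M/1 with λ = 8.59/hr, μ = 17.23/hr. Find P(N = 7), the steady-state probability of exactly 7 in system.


ρ = 8.59/17.23 = 0.4985
P_n = (1−ρ)·ρ^n = (1 − 0.4985)·0.4985^7 = 0.5015·0.007655 = 0.003839

Final: 0.003839


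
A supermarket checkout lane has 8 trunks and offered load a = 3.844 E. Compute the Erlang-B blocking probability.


B(c,a) = (a^c/c!) / Σ_{k=0}^{c} a^k/k!
a^8/8! = 1.182351
Σ terms (k=0..8): 1.00000 + 3.84400 + 7.38817 + 9.46671 + 9.09750 + 6.99416 + 4.48093 + 2.46067 + 1.18235 = 45.914486
B = 1.182351/45.914486 = 0.025751

Final: 0.025751


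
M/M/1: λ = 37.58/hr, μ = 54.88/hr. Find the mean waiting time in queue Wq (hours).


ρ = 37.58/54.88 = 0.6848
Wq = ρ/(μ−λ) = 0.6848/(54.88 − 37.58) = 0.6848/17.30 = 0.03958 hr

Final: 0.03958 hr


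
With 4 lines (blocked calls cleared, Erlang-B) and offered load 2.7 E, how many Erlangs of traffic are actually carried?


B(4,2.7) = 0.172458 (Erlang-B)
Carried load = a(1 − B) = 2.7·(1 − 0.172458) = 2.7·0.827542 = 2.2344 E

Final: 2.2344 Erlangs


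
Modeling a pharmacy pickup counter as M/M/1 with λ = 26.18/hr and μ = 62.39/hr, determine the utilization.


ρ = λ/μ = 26.18/62.39 = 0.4196

Final: 0.4196


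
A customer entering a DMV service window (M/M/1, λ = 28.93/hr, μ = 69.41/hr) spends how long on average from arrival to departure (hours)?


W = 1/(μ−λ) = 1/(69.41 − 28.93) = 1/40.48 = 0.02470 hr

Final: 0.02470 hr


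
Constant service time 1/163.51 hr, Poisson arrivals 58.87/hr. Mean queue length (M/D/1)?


ρ = 58.87/163.51 = 0.3600
M/D/1: Lq = ρ²/(2(1−ρ)) = 0.1296/(2·0.6400) = 0.10128

Final: 0.10128


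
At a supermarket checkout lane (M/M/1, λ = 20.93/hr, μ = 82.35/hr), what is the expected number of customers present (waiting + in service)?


ρ = λ/μ = 20.93/82.35 = 0.2542
L = ρ/(1−ρ) = 0.2542/(1 − 0.2542) = 0.2542/0.7458 = 0.3408

Final: 0.3408


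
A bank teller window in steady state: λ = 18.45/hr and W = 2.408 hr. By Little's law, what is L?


L = λW = 18.45·2.408 = 44.4276

Final: 44.4276


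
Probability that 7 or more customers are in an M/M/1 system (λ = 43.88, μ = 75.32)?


ρ = 43.88/75.32 = 0.5826
P(N ≥ n) = ρ^n = 0.5826^7 = 0.022777

Final: 0.022777


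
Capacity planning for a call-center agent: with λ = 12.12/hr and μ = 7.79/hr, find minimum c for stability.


Stability requires cμ > λ ⇔ c > λ/μ.
λ/μ = 12.12/7.79 = 1.5558
Minimum integer c = ⌊1.5558⌋ + 1 = 2
Check: 2·7.79 = 15.58 > 12.12, while 1·7.79 = 7.79 ≤ 12.12

Final: 2 servers


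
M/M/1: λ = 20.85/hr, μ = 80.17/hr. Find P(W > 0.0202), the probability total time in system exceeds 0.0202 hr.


W ~ Exponential(μ−λ) for M/M/1.
μ − λ = 80.17 − 20.85 = 59.3200
P(W > t) = e^{−(μ−λ)t} = e^{−1.1983} = 0.301718

Final: 0.301718
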